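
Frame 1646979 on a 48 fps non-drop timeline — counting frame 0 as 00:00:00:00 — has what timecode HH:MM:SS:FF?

1646979 ÷ 48 = 34312 full seconds, remainder 3 frames.
34312 s = 9 h 31 min 52 s.
Timecode: 09:31:52:03.

09:31:52:03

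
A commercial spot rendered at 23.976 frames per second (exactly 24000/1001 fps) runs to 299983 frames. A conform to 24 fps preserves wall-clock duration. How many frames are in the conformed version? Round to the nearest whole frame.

300283 frames

Frames at target rate = 299983 × (24) / (24000/1001) = 300282983/1000 ≈ 300282.983.
Nearest whole frame: 300283.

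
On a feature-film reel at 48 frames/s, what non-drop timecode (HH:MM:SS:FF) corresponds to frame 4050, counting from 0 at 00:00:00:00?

4050 ÷ 48 = 84 full seconds, remainder 18 frames.
84 s = 0 h 1 min 24 s.
Timecode: 00:01:24:18.

00:01:24:18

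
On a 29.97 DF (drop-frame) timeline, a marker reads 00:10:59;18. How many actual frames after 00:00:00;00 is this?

As if non-drop at 30 labels/s: (0 × 3600 + 10 × 60 + 59) × 30 + 18 = 19788.
Minute boundaries passed: 10; those not divisible by 10: 10 − 1 = 9; dropped labels = 2 × 9 = 18.
Actual frame index = 19788 − 18 = 19770.

19770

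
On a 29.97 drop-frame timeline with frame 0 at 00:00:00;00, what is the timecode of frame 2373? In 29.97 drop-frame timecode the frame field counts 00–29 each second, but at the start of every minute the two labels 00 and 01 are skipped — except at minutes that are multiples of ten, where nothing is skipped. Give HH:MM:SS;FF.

00:01:19;05

Each 10-minute DF block holds 10 × 60 × 30 − 9 × 2 = 17982 frames. 2373 ÷ 17982 → 0 full blocks, remainder 2373.
Within the partial block the first minute is 1800 frames and each further minute 1798, so 1 further minute boundary passed. Total skipped labels = 18 × 0 + 2 × 1 = 2.
Non-drop label index = 2373 + 2 = 2375; at 30 labels/s that is 00:01:19:05, i.e. DF 00:01:19;05.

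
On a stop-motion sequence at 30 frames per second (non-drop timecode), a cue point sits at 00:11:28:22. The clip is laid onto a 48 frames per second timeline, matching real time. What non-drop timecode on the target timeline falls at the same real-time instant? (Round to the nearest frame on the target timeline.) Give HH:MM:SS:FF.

00:11:28:35

Source frame index: (0×3600 + 11×60 + 28) × 30 + 22 = 20662.
Real time: 20662 / (30) = 10331/15 s.
Target frame: (10331/15) × (48) = 165296/5 ≈ 33059.200 → 33059.
At 48 labels/s: frame 33059 → 00:11:28:35.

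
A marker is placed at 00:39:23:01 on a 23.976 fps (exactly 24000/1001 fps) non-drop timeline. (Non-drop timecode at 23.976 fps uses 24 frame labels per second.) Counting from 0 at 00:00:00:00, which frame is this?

Total seconds to the label: (0 × 3600 + 39 × 60 + 23) = 2363.
Frame index = 2363 × 24 + 1 = 56713.

56713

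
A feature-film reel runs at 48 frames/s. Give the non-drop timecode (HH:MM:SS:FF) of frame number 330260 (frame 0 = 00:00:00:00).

330260 ÷ 48 = 6880 full seconds, remainder 20 frames.
6880 s = 1 h 54 min 40 s.
Timecode: 01:54:40:20.

01:54:40:20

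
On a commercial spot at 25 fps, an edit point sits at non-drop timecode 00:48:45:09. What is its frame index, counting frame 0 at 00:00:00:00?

73134

Total seconds to the label: (0 × 3600 + 48 × 60 + 45) = 2925.
Frame index = 2925 × 25 + 9 = 73134.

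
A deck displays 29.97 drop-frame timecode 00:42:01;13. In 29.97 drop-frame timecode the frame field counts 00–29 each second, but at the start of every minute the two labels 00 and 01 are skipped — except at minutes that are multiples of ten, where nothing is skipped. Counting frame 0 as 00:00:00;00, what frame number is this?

75567

As if non-drop at 30 labels/s: (0 × 3600 + 42 × 60 + 1) × 30 + 13 = 75643.
Minute boundaries passed: 42; those not divisible by 10: 42 − 4 = 38; dropped labels = 2 × 38 = 76.
Actual frame index = 75643 − 76 = 75567.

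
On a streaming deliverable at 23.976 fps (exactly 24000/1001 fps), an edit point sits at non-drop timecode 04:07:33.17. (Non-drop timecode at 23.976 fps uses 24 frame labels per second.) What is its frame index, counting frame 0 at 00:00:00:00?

Total seconds to the label: (4 × 3600 + 7 × 60 + 33) = 14853.
Frame index = 14853 × 24 + 17 = 356489.

frame 356489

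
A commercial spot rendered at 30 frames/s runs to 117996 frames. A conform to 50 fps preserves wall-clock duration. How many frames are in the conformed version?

Target frames = source frames × (target rate / source rate) = 117996 × (50)/(30) = 117996 × 5/3 = 196660.

196660 frames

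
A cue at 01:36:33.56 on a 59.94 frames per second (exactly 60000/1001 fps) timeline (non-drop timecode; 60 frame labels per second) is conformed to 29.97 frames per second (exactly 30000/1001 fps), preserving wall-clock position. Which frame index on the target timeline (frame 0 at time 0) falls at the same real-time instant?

Source frame index: (1×3600 + 36×60 + 33) × 60 + 56 = 347636.
Real time: 347636 / (60000/1001) = 86995909/15000 s.
Target frame: (86995909/15000) × (30000/1001) = 173818.

frame 173818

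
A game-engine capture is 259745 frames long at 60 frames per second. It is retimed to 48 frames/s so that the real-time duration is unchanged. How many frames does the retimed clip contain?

Target frames = source frames × (target rate / source rate) = 259745 × (48)/(60) = 259745 × 4/5 = 207796.

207796 frames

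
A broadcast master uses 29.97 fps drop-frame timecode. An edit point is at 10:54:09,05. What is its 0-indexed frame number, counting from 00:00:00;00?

As if non-drop at 30 labels/s: (10 × 3600 + 54 × 60 + 9) × 30 + 5 = 1177475.
Minute boundaries passed: 654; those not divisible by 10: 654 − 65 = 589; dropped labels = 2 × 589 = 1178.
Actual frame index = 1177475 − 1178 = 1176297.

1176297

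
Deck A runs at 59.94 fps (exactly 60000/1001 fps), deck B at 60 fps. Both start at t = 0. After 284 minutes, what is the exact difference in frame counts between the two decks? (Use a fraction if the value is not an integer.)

1022400/1001 frames

284 min = 17040 s.
A emits 60000/1001 × 17040 = 1022400000/1001 frames; B emits 60 × 17040 = 1022400.
Difference = 1022400/1001 frames (≈ 1021.3786); B is ahead of A.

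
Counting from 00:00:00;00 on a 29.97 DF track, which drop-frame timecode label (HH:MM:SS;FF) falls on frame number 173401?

Ten DF minutes hold 17982 frames, so frame 173401 lies in block 9 (frames 161838–179819) with 11563 frames into that block.
The block's first minute is 1800 frames and the rest 1798 each; 11563 frames reaches minute 6, so 9 × 18 + 6 × 2 = 174 labels have been skipped so far.
Adding those back, label number 173401 + 174 = 173575 at 30 labels/s is 5785 s + 25 f = 1 h 36 min 25 s frame 25, i.e. 01:36:25;25.

01:36:25;25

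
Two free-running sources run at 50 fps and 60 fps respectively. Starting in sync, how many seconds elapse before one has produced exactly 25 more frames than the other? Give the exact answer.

The gap grows by |60 − 50| = 10 frames per second.
Time for a 25-frame gap: 25 ÷ (10) = 2.5 s.

2.5 seconds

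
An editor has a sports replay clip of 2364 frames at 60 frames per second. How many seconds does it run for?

39.4 seconds

Running time = 2364 / (60) = 39.4 s.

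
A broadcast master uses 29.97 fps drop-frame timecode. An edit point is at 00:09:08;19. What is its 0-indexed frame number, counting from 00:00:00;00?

As if non-drop at 30 labels/s: (0 × 3600 + 9 × 60 + 8) × 30 + 19 = 16459.
Minute boundaries passed: 9; those not divisible by 10: 9 − 0 = 9; dropped labels = 2 × 9 = 18.
Actual frame index = 16459 − 18 = 16441.

16441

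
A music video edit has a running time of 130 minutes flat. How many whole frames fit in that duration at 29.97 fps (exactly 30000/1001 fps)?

233766 frames

130 min = 7800 s.
Frames = 7800 × 30000/1001 = 18000000/77 ≈ 233766.2338.
Complete frames: 233766.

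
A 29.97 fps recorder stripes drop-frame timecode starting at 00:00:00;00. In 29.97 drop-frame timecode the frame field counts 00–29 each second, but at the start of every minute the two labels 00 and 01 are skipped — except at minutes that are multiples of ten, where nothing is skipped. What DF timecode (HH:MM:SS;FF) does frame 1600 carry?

Each 10-minute DF block holds 10 × 60 × 30 − 9 × 2 = 17982 frames. 1600 ÷ 17982 → 0 full blocks, remainder 1600.
Within the partial block the first minute is 1800 frames and each further minute 1798, so 0 further minute boundaries passed. Total skipped labels = 18 × 0 + 2 × 0 = 0.
Non-drop label index = 1600 + 0 = 1600; at 30 labels/s that is 00:00:53:10, i.e. DF 00:00:53;10.

00:00:53;10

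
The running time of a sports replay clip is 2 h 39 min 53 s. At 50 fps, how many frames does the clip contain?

479650 frames

2 h 39 min 53 s = 9593 s.
Frames = 9593 × 50 = 479650.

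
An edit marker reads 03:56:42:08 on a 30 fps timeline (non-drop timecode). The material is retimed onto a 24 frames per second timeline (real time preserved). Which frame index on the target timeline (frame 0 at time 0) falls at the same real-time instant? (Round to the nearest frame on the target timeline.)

frame 340854

Source frame index: (3×3600 + 56×60 + 42) × 30 + 8 = 426068.
Real time: 426068 / (30) = 213034/15 s.
Target frame: (213034/15) × (24) = 1704272/5 ≈ 340854.400 → 340854.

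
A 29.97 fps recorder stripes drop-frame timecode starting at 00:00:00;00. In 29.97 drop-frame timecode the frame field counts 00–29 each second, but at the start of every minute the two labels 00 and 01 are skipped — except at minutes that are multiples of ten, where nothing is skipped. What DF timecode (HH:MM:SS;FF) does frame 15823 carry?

Each 10-minute DF block holds 10 × 60 × 30 − 9 × 2 = 17982 frames. 15823 ÷ 17982 → 0 full blocks, remainder 15823.
Within the partial block the first minute is 1800 frames and each further minute 1798, so 8 further minute boundaries passed. Total skipped labels = 18 × 0 + 2 × 8 = 16.
Non-drop label index = 15823 + 16 = 15839; at 30 labels/s that is 00:08:47:29, i.e. DF 00:08:47;29.

00:08:47;29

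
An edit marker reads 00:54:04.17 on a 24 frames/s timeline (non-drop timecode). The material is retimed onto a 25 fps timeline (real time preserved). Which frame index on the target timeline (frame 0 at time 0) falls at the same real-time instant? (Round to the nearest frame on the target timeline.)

Source frame index: (0×3600 + 54×60 + 4) × 24 + 17 = 77873.
Real time: 77873 / (24) = 77873/24 s.
Target frame: (77873/24) × (25) = 1946825/24 ≈ 81117.708 → 81118.

frame 81118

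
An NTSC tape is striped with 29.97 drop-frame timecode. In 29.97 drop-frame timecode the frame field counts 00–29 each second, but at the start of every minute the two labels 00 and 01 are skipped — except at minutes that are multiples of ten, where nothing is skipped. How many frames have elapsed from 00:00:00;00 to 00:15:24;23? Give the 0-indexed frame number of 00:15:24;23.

27715

As if non-drop at 30 labels/s: (0 × 3600 + 15 × 60 + 24) × 30 + 23 = 27743.
Minute boundaries passed: 15; those not divisible by 10: 15 − 1 = 14; dropped labels = 2 × 14 = 28.
Actual frame index = 27743 − 28 = 27715.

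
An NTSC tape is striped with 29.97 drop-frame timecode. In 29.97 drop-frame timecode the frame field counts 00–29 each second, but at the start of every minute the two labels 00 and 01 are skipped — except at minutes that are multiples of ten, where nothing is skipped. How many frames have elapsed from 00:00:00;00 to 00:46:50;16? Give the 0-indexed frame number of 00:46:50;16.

84232

As if non-drop at 30 labels/s: (0 × 3600 + 46 × 60 + 50) × 30 + 16 = 84316.
Minute boundaries passed: 46; those not divisible by 10: 46 − 4 = 42; dropped labels = 2 × 42 = 84.
Actual frame index = 84316 − 84 = 84232.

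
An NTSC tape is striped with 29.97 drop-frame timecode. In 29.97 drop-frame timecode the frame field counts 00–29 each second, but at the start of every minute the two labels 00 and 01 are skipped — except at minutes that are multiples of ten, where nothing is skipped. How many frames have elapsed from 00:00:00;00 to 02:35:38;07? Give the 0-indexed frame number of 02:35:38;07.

279867

Complete 10-minute blocks: 15, each 17982 frames → 269730.
Remaining 5 whole minutes in the current block: 1800 + 4 × 1798 = 8992 frames.
Within the current minute: 38 × 30 + 7 − 2 = 1145 (labels ;00/;01 skipped at this minute). Total = 269730 + 8992 + 1145 = 279867.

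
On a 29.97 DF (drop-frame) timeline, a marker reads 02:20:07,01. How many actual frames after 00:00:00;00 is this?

Complete 10-minute blocks: 14, each 17982 frames → 251748.
Remaining 0 whole minutes in the current block: 0 frames.
Within the current minute: 7 × 30 + 1 = 211. Total = 251748 + 0 + 211 = 251959.

251959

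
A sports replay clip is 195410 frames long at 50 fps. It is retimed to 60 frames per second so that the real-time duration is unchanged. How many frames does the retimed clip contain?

234492 frames

Target frames = source frames × (target rate / source rate) = 195410 × (60)/(50) = 195410 × 6/5 = 234492.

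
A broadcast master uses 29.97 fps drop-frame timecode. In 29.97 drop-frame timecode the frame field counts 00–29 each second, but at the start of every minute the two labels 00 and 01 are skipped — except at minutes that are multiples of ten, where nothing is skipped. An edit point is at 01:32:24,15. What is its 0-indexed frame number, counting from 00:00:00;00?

Complete 10-minute blocks: 9, each 17982 frames → 161838.
Remaining 2 whole minutes in the current block: 1800 + 1 × 1798 = 3598 frames.
Within the current minute: 24 × 30 + 15 − 2 = 733 (labels ;00/;01 skipped at this minute). Total = 161838 + 3598 + 733 = 166169.

166169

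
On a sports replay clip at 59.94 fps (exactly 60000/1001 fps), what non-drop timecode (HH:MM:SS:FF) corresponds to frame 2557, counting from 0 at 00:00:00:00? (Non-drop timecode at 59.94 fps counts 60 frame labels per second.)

2557 ÷ 60 = 42 full seconds, remainder 37 frames.
42 s = 0 h 0 min 42 s.
Timecode: 00:00:42:37.

00:00:42:37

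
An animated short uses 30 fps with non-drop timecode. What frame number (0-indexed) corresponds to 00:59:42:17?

Total seconds to the label: (0 × 3600 + 59 × 60 + 42) = 3582.
Frame index = 3582 × 30 + 17 = 107477.

107477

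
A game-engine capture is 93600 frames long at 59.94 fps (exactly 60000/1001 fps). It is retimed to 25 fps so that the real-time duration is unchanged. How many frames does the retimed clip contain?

Target frames = source frames × (target rate / source rate) = 93600 × (25)/(60000/1001) = 93600 × 1001/2400 = 39039.

39039 frames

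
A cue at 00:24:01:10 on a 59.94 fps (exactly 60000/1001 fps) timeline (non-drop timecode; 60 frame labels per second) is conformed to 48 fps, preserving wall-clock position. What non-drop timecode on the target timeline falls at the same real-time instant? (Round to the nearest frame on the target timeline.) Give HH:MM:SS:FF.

Source frame index: (0×3600 + 24×60 + 1) × 60 + 10 = 86470.
Real time: 86470 / (60000/1001) = 8655647/6000 s.
Target frame: (8655647/6000) × (48) = 8655647/125 ≈ 69245.176 → 69245.
At 48 labels/s: frame 69245 → 00:24:02:29.

00:24:02:29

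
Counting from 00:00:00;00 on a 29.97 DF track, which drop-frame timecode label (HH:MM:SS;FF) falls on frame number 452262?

Each 10-minute DF block holds 10 × 60 × 30 − 9 × 2 = 17982 frames. 452262 ÷ 17982 → 25 full blocks, remainder 2712.
Within the partial block the first minute is 1800 frames and each further minute 1798, so 1 further minute boundary passed. Total skipped labels = 18 × 25 + 2 × 1 = 452.
Non-drop label index = 452262 + 452 = 452714; at 30 labels/s that is 04:11:30:14, i.e. DF 04:11:30;14.

04:11:30;14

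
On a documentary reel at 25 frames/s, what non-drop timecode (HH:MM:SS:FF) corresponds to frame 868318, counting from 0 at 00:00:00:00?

09:38:52:18

868318 ÷ 25 = 34732 full seconds, remainder 18 frames.
34732 s = 9 h 38 min 52 s.
Timecode: 09:38:52:18.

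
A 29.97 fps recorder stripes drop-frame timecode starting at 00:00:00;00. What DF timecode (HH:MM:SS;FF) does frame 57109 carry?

Each 10-minute DF block holds 10 × 60 × 30 − 9 × 2 = 17982 frames. 57109 ÷ 17982 → 3 full blocks, remainder 3163.
Within the partial block the first minute is 1800 frames and each further minute 1798, so 1 further minute boundary passed. Total skipped labels = 18 × 3 + 2 × 1 = 56.
Non-drop label index = 57109 + 56 = 57165; at 30 labels/s that is 00:31:45:15, i.e. DF 00:31:45;15.

00:31:45;15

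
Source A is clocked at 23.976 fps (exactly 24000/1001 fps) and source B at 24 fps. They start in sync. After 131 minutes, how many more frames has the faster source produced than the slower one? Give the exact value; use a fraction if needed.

131 min = 7860 s.
A emits 24000/1001 × 7860 = 188640000/1001 frames; B emits 24 × 7860 = 188640.
Difference = 188640/1001 frames (≈ 188.4515); B is ahead of A.

188640/1001 frames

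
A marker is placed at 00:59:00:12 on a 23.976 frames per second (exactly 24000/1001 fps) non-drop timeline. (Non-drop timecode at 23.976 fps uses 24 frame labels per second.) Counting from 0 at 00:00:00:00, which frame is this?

Total seconds to the label: (0 × 3600 + 59 × 60 + 0) = 3540.
Frame index = 3540 × 24 + 12 = 84972.

frame 84972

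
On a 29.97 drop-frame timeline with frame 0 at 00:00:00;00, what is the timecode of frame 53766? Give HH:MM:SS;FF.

00:29:54;00

Ten DF minutes hold 17982 frames, so frame 53766 lies in block 2 (frames 35964–53945) with 17802 frames into that block.
The block's first minute is 1800 frames and the rest 1798 each; 17802 frames reaches minute 9, so 2 × 18 + 9 × 2 = 54 labels have been skipped so far.
Adding those back, label number 53766 + 54 = 53820 at 30 labels/s is 1794 s + 0 f = 0 h 29 min 54 s frame 0, i.e. 00:29:54;00.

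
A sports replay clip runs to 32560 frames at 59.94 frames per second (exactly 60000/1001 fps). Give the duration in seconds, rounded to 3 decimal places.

Running time = 32560 × 1001/60000 = 407407/750 s ≈ 543.209 s.

543.209 seconds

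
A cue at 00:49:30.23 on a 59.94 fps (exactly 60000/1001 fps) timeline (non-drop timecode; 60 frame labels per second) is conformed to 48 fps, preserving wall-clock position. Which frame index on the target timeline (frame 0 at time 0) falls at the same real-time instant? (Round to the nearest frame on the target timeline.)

Source frame index: (0×3600 + 49×60 + 30) × 60 + 23 = 178223.
Real time: 178223 / (60000/1001) = 178401223/60000 s.
Target frame: (178401223/60000) × (48) = 178401223/1250 ≈ 142720.978 → 142721.

frame 142721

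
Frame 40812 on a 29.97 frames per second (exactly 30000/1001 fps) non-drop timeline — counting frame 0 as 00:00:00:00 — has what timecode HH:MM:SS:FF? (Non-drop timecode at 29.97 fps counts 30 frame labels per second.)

40812 ÷ 30 = 1360 full seconds, remainder 12 frames.
1360 s = 0 h 22 min 40 s.
Timecode: 00:22:40:12.

00:22:40:12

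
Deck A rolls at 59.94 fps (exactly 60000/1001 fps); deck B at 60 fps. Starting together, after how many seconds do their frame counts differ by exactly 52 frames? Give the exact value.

The gap grows by |60 − 60000/1001| = 60/1001 frames per second.
Time for a 52-frame gap: 52 ÷ (60/1001) = 13013/15 s.

13013/15 seconds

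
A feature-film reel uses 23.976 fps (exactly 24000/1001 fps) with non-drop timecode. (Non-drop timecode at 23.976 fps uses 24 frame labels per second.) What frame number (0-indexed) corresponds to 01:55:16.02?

Total seconds to the label: (1 × 3600 + 55 × 60 + 16) = 6916.
Frame index = 6916 × 24 + 2 = 165986.

165986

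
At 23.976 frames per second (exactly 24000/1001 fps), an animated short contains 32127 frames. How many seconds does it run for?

1339.963625 seconds

Running time = 32127 / (24000/1001) = 1339.963625 s.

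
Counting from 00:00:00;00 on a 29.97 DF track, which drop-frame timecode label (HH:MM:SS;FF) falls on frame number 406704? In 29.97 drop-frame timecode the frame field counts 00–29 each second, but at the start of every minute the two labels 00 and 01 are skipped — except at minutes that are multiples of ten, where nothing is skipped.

Each 10-minute DF block holds 10 × 60 × 30 − 9 × 2 = 17982 frames. 406704 ÷ 17982 → 22 full blocks, remainder 11100.
Within the partial block the first minute is 1800 frames and each further minute 1798, so 6 further minute boundaries passed. Total skipped labels = 18 × 22 + 2 × 6 = 408.
Non-drop label index = 406704 + 408 = 407112; at 30 labels/s that is 03:46:10:12, i.e. DF 03:46:10;12.

03:46:10;12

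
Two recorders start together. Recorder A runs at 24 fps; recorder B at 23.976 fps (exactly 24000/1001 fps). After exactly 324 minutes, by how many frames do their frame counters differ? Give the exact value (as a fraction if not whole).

324 min = 19440 s.
A emits 24 × 19440 = 466560 frames; B emits 24000/1001 × 19440 = 466560000/1001.
Difference = 466560/1001 frames (≈ 466.0939); B is behind A.

466560/1001 frames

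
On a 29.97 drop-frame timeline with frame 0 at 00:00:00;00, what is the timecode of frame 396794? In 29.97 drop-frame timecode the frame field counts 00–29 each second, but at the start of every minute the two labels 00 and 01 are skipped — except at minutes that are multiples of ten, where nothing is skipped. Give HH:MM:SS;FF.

03:40:39;20

Each 10-minute DF block holds 10 × 60 × 30 − 9 × 2 = 17982 frames. 396794 ÷ 17982 → 22 full blocks, remainder 1190.
Within the partial block the first minute is 1800 frames and each further minute 1798, so 0 further minute boundaries passed. Total skipped labels = 18 × 22 + 2 × 0 = 396.
Non-drop label index = 396794 + 396 = 397190; at 30 labels/s that is 03:40:39:20, i.e. DF 03:40:39;20.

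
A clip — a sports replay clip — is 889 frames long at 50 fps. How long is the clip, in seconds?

Running time = 889 / (50) = 17.78 s.

17.78 seconds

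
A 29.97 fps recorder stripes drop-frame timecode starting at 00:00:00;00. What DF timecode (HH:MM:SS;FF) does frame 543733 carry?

Ten DF minutes hold 17982 frames, so frame 543733 lies in block 30 (frames 539460–557441) with 4273 frames into that block.
The block's first minute is 1800 frames and the rest 1798 each; 4273 frames reaches minute 2, so 30 × 18 + 2 × 2 = 544 labels have been skipped so far.
Adding those back, label number 543733 + 544 = 544277 at 30 labels/s is 18142 s + 17 f = 5 h 2 min 22 s frame 17, i.e. 05:02:22;17.

05:02:22;17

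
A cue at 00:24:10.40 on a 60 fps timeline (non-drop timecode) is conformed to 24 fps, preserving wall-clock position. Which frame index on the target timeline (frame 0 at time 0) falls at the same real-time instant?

frame 34816

Source frame index: (0×3600 + 24×60 + 10) × 60 + 40 = 87040.
Real time: 87040 / (60) = 4352/3 s.
Target frame: (4352/3) × (24) = 34816.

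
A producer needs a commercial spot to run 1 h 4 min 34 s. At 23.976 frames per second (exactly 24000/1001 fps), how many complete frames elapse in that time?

1 h 4 min 34 s = 3874 s.
Frames = 3874 × 24000/1001 = 7152000/77 ≈ 92883.1169.
Complete frames: 92883.

92883 frames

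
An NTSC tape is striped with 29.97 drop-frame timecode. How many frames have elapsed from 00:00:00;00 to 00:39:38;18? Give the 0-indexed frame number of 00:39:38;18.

As if non-drop at 30 labels/s: (0 × 3600 + 39 × 60 + 38) × 30 + 18 = 71358.
Minute boundaries passed: 39; those not divisible by 10: 39 − 3 = 36; dropped labels = 2 × 36 = 72.
Actual frame index = 71358 − 72 = 71286.

71286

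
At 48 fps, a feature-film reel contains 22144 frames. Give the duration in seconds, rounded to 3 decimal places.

Running time = 22144 × 1/48 = 1384/3 s ≈ 461.333 s.

461.333 seconds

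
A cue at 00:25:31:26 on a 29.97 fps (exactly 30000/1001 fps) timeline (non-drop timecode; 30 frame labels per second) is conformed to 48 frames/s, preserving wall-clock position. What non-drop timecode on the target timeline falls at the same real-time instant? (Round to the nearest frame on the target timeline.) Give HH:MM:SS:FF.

Source frame index: (0×3600 + 25×60 + 31) × 30 + 26 = 45956.
Real time: 45956 / (30000/1001) = 11500489/7500 s.
Target frame: (11500489/7500) × (48) = 46001956/625 ≈ 73603.130 → 73603.
At 48 labels/s: frame 73603 → 00:25:33:19.

00:25:33:19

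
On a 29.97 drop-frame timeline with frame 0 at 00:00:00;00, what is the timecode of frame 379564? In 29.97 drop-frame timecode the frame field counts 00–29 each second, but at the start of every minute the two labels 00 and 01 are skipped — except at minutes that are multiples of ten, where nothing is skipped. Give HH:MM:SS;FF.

03:31:04;24

Each 10-minute DF block holds 10 × 60 × 30 − 9 × 2 = 17982 frames. 379564 ÷ 17982 → 21 full blocks, remainder 1942.
Within the partial block the first minute is 1800 frames and each further minute 1798, so 1 further minute boundary passed. Total skipped labels = 18 × 21 + 2 × 1 = 380.
Non-drop label index = 379564 + 380 = 379944; at 30 labels/s that is 03:31:04:24, i.e. DF 03:31:04;24.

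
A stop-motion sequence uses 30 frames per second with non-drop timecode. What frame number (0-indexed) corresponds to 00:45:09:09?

Total seconds to the label: (0 × 3600 + 45 × 60 + 9) = 2709.
Frame index = 2709 × 30 + 9 = 81279.

81279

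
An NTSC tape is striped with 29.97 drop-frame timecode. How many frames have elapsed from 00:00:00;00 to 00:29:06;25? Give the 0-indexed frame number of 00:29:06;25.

As if non-drop at 30 labels/s: (0 × 3600 + 29 × 60 + 6) × 30 + 25 = 52405.
Minute boundaries passed: 29; those not divisible by 10: 29 − 2 = 27; dropped labels = 2 × 27 = 54.
Actual frame index = 52405 − 54 = 52351.

52351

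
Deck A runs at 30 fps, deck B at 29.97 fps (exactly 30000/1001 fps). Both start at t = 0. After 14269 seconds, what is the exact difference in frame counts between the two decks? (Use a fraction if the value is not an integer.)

428070/1001 frames

A emits 30 × 14269 = 428070 frames; B emits 30000/1001 × 14269 = 428070000/1001.
Difference = 428070/1001 frames (≈ 427.6424); B is behind A.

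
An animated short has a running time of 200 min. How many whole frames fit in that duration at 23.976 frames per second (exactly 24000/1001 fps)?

287712 frames

200 min = 12000 s.
Frames = 12000 × 24000/1001 = 288000000/1001 ≈ 287712.2877.
Complete frames: 287712.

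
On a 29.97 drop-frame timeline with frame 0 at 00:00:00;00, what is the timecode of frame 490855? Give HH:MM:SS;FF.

04:32:58;05

Each 10-minute DF block holds 10 × 60 × 30 − 9 × 2 = 17982 frames. 490855 ÷ 17982 → 27 full blocks, remainder 5341.
Within the partial block the first minute is 1800 frames and each further minute 1798, so 2 further minute boundaries passed. Total skipped labels = 18 × 27 + 2 × 2 = 490.
Non-drop label index = 490855 + 490 = 491345; at 30 labels/s that is 04:32:58:05, i.e. DF 04:32:58;05.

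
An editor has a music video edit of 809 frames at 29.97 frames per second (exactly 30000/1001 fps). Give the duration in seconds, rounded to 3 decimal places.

Running time = 809 × 1001/30000 = 809809/30000 s ≈ 26.994 s.

26.994 seconds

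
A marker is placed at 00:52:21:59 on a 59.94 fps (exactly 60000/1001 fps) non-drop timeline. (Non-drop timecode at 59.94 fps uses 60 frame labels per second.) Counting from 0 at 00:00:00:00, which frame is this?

frame 188519

Total seconds to the label: (0 × 3600 + 52 × 60 + 21) = 3141.
Frame index = 3141 × 60 + 59 = 188519.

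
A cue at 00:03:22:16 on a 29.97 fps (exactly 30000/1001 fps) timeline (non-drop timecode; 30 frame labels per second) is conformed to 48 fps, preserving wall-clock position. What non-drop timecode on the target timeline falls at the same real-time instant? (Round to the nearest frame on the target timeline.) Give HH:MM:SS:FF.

Source frame index: (0×3600 + 3×60 + 22) × 30 + 16 = 6076.
Real time: 6076 / (30000/1001) = 1520519/7500 s.
Target frame: (1520519/7500) × (48) = 6082076/625 ≈ 9731.322 → 9731.
At 48 labels/s: frame 9731 → 00:03:22:35.

00:03:22:35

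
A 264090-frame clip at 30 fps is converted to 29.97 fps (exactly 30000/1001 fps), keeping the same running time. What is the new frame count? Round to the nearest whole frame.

Frames at target rate = 264090 × (30000/1001) / (30) = 264090000/1001 ≈ 263826.174.
Nearest whole frame: 263826.

263826 frames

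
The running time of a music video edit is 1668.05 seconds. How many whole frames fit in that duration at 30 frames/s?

Frames = 1668.05 × 30 = 100083/2 ≈ 50041.5000.
Complete frames: 50041.

50041 frames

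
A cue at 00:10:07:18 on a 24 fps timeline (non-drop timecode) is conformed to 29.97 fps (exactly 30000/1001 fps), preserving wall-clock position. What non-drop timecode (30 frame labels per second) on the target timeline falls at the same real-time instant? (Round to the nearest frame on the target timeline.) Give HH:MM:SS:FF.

00:10:07:04

Source frame index: (0×3600 + 10×60 + 7) × 24 + 18 = 14586.
Real time: 14586 / (24) = 2431/4 s.
Target frame: (2431/4) × (30000/1001) = 127500/7 ≈ 18214.286 → 18214.
At 30 labels/s: frame 18214 → 00:10:07:04.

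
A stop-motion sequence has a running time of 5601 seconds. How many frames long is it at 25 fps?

Frames = 5601 × 25 = 140025.

140025 frames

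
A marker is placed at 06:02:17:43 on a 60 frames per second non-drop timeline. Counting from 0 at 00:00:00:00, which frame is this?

Total seconds to the label: (6 × 3600 + 2 × 60 + 17) = 21737.
Frame index = 21737 × 60 + 43 = 1304263.

1304263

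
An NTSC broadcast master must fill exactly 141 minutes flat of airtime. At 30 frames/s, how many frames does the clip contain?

141 min = 8460 s.
Frames = 8460 × 30 = 253800.

253800 frames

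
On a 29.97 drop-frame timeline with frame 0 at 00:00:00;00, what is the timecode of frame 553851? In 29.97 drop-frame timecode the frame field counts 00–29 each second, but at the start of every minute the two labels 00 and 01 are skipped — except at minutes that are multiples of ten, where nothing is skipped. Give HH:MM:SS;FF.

05:08:00;07

Ten DF minutes hold 17982 frames, so frame 553851 lies in block 30 (frames 539460–557441) with 14391 frames into that block.
The block's first minute is 1800 frames and the rest 1798 each; 14391 frames reaches minute 8, so 30 × 18 + 8 × 2 = 556 labels have been skipped so far.
Adding those back, label number 553851 + 556 = 554407 at 30 labels/s is 18480 s + 7 f = 5 h 8 min 0 s frame 7, i.e. 05:08:00;07.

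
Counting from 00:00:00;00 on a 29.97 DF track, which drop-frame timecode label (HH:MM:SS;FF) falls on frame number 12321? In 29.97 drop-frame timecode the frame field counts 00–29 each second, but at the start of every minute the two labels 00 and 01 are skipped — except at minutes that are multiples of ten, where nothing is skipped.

00:06:51;03

Ten DF minutes hold 17982 frames, so frame 12321 lies in block 0 (frames 0–17981) with 12321 frames into that block.
The block's first minute is 1800 frames and the rest 1798 each; 12321 frames reaches minute 6, so 0 × 18 + 6 × 2 = 12 labels have been skipped so far.
Adding those back, label number 12321 + 12 = 12333 at 30 labels/s is 411 s + 3 f = 0 h 6 min 51 s frame 3, i.e. 00:06:51;03.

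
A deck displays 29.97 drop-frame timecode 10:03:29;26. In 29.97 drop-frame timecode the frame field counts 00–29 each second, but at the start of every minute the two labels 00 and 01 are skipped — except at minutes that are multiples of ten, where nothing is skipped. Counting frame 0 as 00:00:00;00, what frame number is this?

Complete 10-minute blocks: 60, each 17982 frames → 1078920.
Remaining 3 whole minutes in the current block: 1800 + 2 × 1798 = 5396 frames.
Within the current minute: 29 × 30 + 26 − 2 = 894 (labels ;00/;01 skipped at this minute). Total = 1078920 + 5396 + 894 = 1085210.

1085210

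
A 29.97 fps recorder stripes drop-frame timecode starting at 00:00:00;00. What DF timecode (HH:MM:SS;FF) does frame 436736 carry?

Ten DF minutes hold 17982 frames, so frame 436736 lies in block 24 (frames 431568–449549) with 5168 frames into that block.
The block's first minute is 1800 frames and the rest 1798 each; 5168 frames reaches minute 2, so 24 × 18 + 2 × 2 = 436 labels have been skipped so far.
Adding those back, label number 436736 + 436 = 437172 at 30 labels/s is 14572 s + 12 f = 4 h 2 min 52 s frame 12, i.e. 04:02:52;12.

04:02:52;12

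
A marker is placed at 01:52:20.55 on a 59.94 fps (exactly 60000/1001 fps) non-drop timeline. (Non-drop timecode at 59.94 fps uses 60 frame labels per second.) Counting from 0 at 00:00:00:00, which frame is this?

Total seconds to the label: (1 × 3600 + 52 × 60 + 20) = 6740.
Frame index = 6740 × 60 + 55 = 404455.

frame 404455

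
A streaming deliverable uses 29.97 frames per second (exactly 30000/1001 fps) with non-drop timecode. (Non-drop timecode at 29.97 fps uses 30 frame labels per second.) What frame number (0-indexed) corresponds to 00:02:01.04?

3634

Total seconds to the label: (0 × 3600 + 2 × 60 + 1) = 121.
Frame index = 121 × 30 + 4 = 3634.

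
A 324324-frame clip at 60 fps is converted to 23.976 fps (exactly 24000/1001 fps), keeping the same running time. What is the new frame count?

129600 frames

Target frames = source frames × (target rate / source rate) = 324324 × (24000/1001)/(60) = 324324 × 400/1001 = 129600.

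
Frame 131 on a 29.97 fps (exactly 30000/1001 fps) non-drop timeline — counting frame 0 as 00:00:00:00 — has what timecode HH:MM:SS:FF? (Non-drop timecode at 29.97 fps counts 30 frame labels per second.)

00:00:04:11

131 ÷ 30 = 4 full seconds, remainder 11 frames.
4 s = 0 h 0 min 4 s.
Timecode: 00:00:04:11.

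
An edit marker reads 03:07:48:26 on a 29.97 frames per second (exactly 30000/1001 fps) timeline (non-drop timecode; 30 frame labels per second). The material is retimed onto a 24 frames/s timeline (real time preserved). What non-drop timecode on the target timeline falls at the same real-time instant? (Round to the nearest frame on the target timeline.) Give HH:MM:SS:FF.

03:08:00:03

Source frame index: (3×3600 + 7×60 + 48) × 30 + 26 = 338066.
Real time: 338066 / (30000/1001) = 169202033/15000 s.
Target frame: (169202033/15000) × (24) = 169202033/625 ≈ 270723.253 → 270723.
At 24 labels/s: frame 270723 → 03:08:00:03.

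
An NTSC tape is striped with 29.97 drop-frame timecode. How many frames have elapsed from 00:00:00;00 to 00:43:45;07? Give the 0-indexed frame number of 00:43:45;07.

78679

As if non-drop at 30 labels/s: (0 × 3600 + 43 × 60 + 45) × 30 + 7 = 78757.
Minute boundaries passed: 43; those not divisible by 10: 43 − 4 = 39; dropped labels = 2 × 39 = 78.
Actual frame index = 78757 − 78 = 78679.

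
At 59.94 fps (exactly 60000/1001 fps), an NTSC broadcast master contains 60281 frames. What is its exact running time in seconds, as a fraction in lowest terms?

Running time = 60281 ÷ (60000/1001) = 60281 × 1001/60000 = 60341281/60000 s.

60341281/60000 seconds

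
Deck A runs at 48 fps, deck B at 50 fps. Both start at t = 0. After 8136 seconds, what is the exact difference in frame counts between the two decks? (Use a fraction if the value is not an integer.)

16272 frames

A emits 48 × 8136 = 390528 frames; B emits 50 × 8136 = 406800.
Difference = 16272 frames; B is ahead of A.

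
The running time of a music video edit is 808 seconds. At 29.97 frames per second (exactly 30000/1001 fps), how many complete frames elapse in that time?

Frames = 808 × 30000/1001 = 24240000/1001 ≈ 24215.7842.
Complete frames: 24215.

24215 frames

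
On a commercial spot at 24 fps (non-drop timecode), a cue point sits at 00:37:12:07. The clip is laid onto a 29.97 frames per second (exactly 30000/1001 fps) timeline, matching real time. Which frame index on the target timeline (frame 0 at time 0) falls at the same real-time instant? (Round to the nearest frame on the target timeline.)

frame 66902

Source frame index: (0×3600 + 37×60 + 12) × 24 + 7 = 53575.
Real time: 53575 / (24) = 53575/24 s.
Target frame: (53575/24) × (30000/1001) = 66968750/1001 ≈ 66901.848 → 66902.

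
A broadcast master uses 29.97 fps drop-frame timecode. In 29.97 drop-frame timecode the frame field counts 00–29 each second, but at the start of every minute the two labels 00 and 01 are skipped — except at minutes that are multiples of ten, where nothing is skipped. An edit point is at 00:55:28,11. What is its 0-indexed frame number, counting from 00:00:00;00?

99751

As if non-drop at 30 labels/s: (0 × 3600 + 55 × 60 + 28) × 30 + 11 = 99851.
Minute boundaries passed: 55; those not divisible by 10: 55 − 5 = 50; dropped labels = 2 × 50 = 100.
Actual frame index = 99851 − 100 = 99751.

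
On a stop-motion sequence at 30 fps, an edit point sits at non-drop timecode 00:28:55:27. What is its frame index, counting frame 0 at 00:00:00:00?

52077

Total seconds to the label: (0 × 3600 + 28 × 60 + 55) = 1735.
Frame index = 1735 × 30 + 27 = 52077.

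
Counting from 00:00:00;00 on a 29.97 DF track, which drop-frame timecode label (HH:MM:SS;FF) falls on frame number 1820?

00:01:00;22

Each 10-minute DF block holds 10 × 60 × 30 − 9 × 2 = 17982 frames. 1820 ÷ 17982 → 0 full blocks, remainder 1820.
Within the partial block the first minute is 1800 frames and each further minute 1798, so 1 further minute boundary passed. Total skipped labels = 18 × 0 + 2 × 1 = 2.
Non-drop label index = 1820 + 2 = 1822; at 30 labels/s that is 00:01:00:22, i.e. DF 00:01:00;22.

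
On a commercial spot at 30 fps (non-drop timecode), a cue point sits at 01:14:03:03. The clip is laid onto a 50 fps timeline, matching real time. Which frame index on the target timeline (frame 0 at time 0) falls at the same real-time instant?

frame 222155

Source frame index: (1×3600 + 14×60 + 3) × 30 + 3 = 133293.
Real time: 133293 / (30) = 44431/10 s.
Target frame: (44431/10) × (50) = 222155.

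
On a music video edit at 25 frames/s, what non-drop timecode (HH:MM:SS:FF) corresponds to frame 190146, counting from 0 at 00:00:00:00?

190146 ÷ 25 = 7605 full seconds, remainder 21 frames.
7605 s = 2 h 6 min 45 s.
Timecode: 02:06:45:21.

02:06:45:21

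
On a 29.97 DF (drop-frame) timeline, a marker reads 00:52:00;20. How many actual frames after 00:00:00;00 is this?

93526

Complete 10-minute blocks: 5, each 17982 frames → 89910.
Remaining 2 whole minutes in the current block: 1800 + 1 × 1798 = 3598 frames.
Within the current minute: 0 × 30 + 20 − 2 = 18 (labels ;00/;01 skipped at this minute). Total = 89910 + 3598 + 18 = 93526.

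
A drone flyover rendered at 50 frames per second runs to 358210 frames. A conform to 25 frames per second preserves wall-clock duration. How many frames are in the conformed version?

179105 frames

Frames at target rate = 358210 × (25) / (50) = 179105.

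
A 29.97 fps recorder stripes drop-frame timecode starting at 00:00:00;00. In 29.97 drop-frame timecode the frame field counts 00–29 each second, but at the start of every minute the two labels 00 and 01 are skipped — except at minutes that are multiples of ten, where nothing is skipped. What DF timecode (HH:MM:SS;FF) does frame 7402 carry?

00:04:07;00

Each 10-minute DF block holds 10 × 60 × 30 − 9 × 2 = 17982 frames. 7402 ÷ 17982 → 0 full blocks, remainder 7402.
Within the partial block the first minute is 1800 frames and each further minute 1798, so 4 further minute boundaries passed. Total skipped labels = 18 × 0 + 2 × 4 = 8.
Non-drop label index = 7402 + 8 = 7410; at 30 labels/s that is 00:04:07:00, i.e. DF 00:04:07;00.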